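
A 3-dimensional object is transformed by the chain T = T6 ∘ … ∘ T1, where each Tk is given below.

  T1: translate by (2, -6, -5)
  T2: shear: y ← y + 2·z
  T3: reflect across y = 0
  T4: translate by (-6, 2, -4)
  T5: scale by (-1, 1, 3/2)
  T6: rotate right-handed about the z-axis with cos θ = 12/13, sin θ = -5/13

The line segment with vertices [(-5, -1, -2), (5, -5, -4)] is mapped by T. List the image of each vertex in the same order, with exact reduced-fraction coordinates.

image vertices: (223/13, 231/13, -33/2), (11, 29, -39/2)

T1 translate by (2, -6, -5): (-5, -1, -2) → (-3, -7, -7); (5, -5, -4) → (7, -11, -9)
T2 shear: y ← y + 2·z: (-3, -7, -7) → (-3, -21, -7); (7, -11, -9) → (7, -29, -9)
T3 reflect across y = 0: (-3, -21, -7) → (-3, 21, -7); (7, -29, -9) → (7, 29, -9)
T4 translate by (-6, 2, -4): (-3, 21, -7) → (-9, 23, -11); (7, 29, -9) → (1, 31, -13)
T5 scale by (-1, 1, 3/2): (-9, 23, -11) → (9, 23, -33/2); (1, 31, -13) → (-1, 31, -39/2)
T6 rotate right-handed about the z-axis with cos θ = 12/13, sin θ = -5/13: (9, 23, -33/2) → (223/13, 231/13, -33/2); (-1, 31, -39/2) → (11, 29, -39/2)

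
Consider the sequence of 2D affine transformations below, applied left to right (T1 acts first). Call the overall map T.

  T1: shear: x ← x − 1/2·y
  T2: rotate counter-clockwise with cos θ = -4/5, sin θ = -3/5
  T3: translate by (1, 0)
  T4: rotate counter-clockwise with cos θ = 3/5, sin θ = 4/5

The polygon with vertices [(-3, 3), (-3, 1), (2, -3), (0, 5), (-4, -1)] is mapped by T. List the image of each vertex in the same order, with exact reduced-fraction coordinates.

image vertices: (18/5, 53/10), (8/5, 43/10), (-12/5, -27/10), (28/5, 33/10), (-2/5, 43/10)

T1 shear: x ← x − 1/2·y: (-3, 3) → (-9/2, 3); (-3, 1) → (-7/2, 1); (2, -3) → (7/2, -3); (0, 5) → (-5/2, 5); (-4, -1) → (-7/2, -1)
T2 rotate counter-clockwise with cos θ = -4/5, sin θ = -3/5: (-9/2, 3) → (27/5, 3/10); (-7/2, 1) → (17/5, 13/10); (7/2, -3) → (-23/5, 3/10); (-5/2, 5) → (5, -5/2); (-7/2, -1) → (11/5, 29/10)
T3 translate by (1, 0): (27/5, 3/10) → (32/5, 3/10); (17/5, 13/10) → (22/5, 13/10); (-23/5, 3/10) → (-18/5, 3/10); (5, -5/2) → (6, -5/2); (11/5, 29/10) → (16/5, 29/10)
T4 rotate counter-clockwise with cos θ = 3/5, sin θ = 4/5: (32/5, 3/10) → (18/5, 53/10); (22/5, 13/10) → (8/5, 43/10); (-18/5, 3/10) → (-12/5, -27/10); (6, -5/2) → (28/5, 33/10); (16/5, 29/10) → (-2/5, 43/10)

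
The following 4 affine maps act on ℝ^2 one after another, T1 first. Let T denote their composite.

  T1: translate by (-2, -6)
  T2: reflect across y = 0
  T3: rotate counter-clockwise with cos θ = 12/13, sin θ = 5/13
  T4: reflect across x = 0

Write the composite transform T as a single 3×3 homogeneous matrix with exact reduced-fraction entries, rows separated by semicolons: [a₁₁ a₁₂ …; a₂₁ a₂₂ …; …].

T1 = [1 0 -2; 0 1 -6; 0 0 1]
T2·T1 = [1 0 -2; 0 -1 6; 0 0 1]
T3·…·T1 = [12/13 5/13 -54/13; 5/13 -12/13 62/13; 0 0 1]
T4·…·T1 = [-12/13 -5/13 54/13; 5/13 -12/13 62/13; 0 0 1]

T = [-12/13 -5/13 54/13; 5/13 -12/13 62/13; 0 0 1]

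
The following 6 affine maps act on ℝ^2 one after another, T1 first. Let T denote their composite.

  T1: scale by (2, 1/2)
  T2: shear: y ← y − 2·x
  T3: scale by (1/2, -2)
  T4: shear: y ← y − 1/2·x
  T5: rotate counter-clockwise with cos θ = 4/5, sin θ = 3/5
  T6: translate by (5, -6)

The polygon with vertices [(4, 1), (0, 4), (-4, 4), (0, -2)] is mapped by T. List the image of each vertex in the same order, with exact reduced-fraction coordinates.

image vertices: (-46/5, 98/5), (37/5, -46/5), (111/5, -178/5), (19/5, -22/5)

T1 scale by (2, 1/2): (4, 1) → (8, 1/2); (0, 4) → (0, 2); (-4, 4) → (-8, 2); (0, -2) → (0, -1)
T2 shear: y ← y − 2·x: (8, 1/2) → (8, -31/2); (0, 2) → (0, 2); (-8, 2) → (-8, 18); (0, -1) → (0, -1)
T3 scale by (1/2, -2): (8, -31/2) → (4, 31); (0, 2) → (0, -4); (-8, 18) → (-4, -36); (0, -1) → (0, 2)
T4 shear: y ← y − 1/2·x: (4, 31) → (4, 29); (0, -4) → (0, -4); (-4, -36) → (-4, -34); (0, 2) → (0, 2)
T5 rotate counter-clockwise with cos θ = 4/5, sin θ = 3/5: (4, 29) → (-71/5, 128/5); (0, -4) → (12/5, -16/5); (-4, -34) → (86/5, -148/5); (0, 2) → (-6/5, 8/5)
T6 translate by (5, -6): (-71/5, 128/5) → (-46/5, 98/5); (12/5, -16/5) → (37/5, -46/5); (86/5, -148/5) → (111/5, -178/5); (-6/5, 8/5) → (19/5, -22/5)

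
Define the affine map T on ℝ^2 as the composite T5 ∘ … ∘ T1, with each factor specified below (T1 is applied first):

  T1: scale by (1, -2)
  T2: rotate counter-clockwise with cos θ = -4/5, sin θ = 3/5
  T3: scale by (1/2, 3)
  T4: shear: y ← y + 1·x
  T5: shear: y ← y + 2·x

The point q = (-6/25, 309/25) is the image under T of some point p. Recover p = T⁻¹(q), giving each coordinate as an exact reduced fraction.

T1 = [1 0 0; 0 -2 0; 0 0 1]
T2·T1 = [-4/5 6/5 0; 3/5 8/5 0; 0 0 1]
T3·…·T1 = [-2/5 3/5 0; 9/5 24/5 0; 0 0 1]
T4·…·T1 = [-2/5 3/5 0; 7/5 27/5 0; 0 0 1]
T5·…·T1 = [-2/5 3/5 0; 3/5 33/5 0; 0 0 1]
det M = -3; M⁻¹ = [-11/5 1/5 0; 1/5 2/15 0; 0 0 1]
M⁻¹ · (-6/25, 309/25)ᵀ = (3, 8/5)ᵀ

p = (3, 8/5)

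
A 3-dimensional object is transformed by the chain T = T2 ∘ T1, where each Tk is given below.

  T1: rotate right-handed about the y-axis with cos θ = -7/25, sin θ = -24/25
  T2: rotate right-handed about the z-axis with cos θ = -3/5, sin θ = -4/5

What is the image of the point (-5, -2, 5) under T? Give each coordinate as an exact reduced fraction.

T1 rotate right-handed about the y-axis with cos θ = -7/25, sin θ = -24/25: (-5, -2, 5) → (-17/5, -2, -31/5)
T2 rotate right-handed about the z-axis with cos θ = -3/5, sin θ = -4/5: (-17/5, -2, -31/5) → (11/25, 98/25, -31/5)

T(p) = (11/25, 98/25, -31/5)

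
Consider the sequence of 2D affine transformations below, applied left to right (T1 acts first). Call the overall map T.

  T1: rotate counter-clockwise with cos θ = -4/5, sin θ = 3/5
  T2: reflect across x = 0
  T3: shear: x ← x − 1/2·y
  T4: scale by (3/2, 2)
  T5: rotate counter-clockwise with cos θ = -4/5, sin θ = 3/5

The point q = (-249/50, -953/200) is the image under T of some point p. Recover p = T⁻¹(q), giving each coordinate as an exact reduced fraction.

p = (4, -5/4)

T1 = [-4/5 -3/5 0; 3/5 -4/5 0; 0 0 1]
T2·T1 = [4/5 3/5 0; 3/5 -4/5 0; 0 0 1]
T3·…·T1 = [1/2 1 0; 3/5 -4/5 0; 0 0 1]
T4·…·T1 = [3/4 3/2 0; 6/5 -8/5 0; 0 0 1]
T5·…·T1 = [-33/25 -6/25 0; -51/100 109/50 0; 0 0 1]
det M = -3; M⁻¹ = [-109/150 -2/25 0; -17/100 11/25 0; 0 0 1]
M⁻¹ · (-249/50, -953/200)ᵀ = (4, -5/4)ᵀ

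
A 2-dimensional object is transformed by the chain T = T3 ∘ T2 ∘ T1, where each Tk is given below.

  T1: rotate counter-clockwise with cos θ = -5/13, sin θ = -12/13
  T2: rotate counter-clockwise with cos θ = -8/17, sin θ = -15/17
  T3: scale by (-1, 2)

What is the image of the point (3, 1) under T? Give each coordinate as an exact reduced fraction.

T1 rotate counter-clockwise with cos θ = -5/13, sin θ = -12/13: (3, 1) → (-3/13, -41/13)
T2 rotate counter-clockwise with cos θ = -8/17, sin θ = -15/17: (-3/13, -41/13) → (-591/221, 373/221)
T3 scale by (-1, 2): (-591/221, 373/221) → (591/221, 746/221)

T(p) = (591/221, 746/221)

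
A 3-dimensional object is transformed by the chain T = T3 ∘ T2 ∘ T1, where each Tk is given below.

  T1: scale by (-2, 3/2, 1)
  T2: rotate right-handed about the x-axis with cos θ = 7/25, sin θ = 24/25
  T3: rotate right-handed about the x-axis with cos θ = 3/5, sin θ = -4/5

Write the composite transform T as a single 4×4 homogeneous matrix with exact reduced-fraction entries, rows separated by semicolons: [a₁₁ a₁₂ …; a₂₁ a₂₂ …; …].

T1 = [-2 0 0 0; 0 3/2 0 0; 0 0 1 0; 0 0 0 1]
T2·T1 = [-2 0 0 0; 0 21/50 -24/25 0; 0 36/25 7/25 0; 0 0 0 1]
T3·…·T1 = [-2 0 0 0; 0 351/250 -44/125 0; 0 66/125 117/125 0; 0 0 0 1]

T = [-2 0 0 0; 0 351/250 -44/125 0; 0 66/125 117/125 0; 0 0 0 1]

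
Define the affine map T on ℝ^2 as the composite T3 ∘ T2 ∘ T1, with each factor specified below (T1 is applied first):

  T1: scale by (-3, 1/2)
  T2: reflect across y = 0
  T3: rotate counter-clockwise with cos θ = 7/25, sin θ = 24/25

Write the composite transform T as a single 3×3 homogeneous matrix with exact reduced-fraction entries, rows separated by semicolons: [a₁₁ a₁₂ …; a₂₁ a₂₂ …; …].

T1 = [-3 0 0; 0 1/2 0; 0 0 1]
T2·T1 = [-3 0 0; 0 -1/2 0; 0 0 1]
T3·…·T1 = [-21/25 12/25 0; -72/25 -7/50 0; 0 0 1]

T = [-21/25 12/25 0; -72/25 -7/50 0; 0 0 1]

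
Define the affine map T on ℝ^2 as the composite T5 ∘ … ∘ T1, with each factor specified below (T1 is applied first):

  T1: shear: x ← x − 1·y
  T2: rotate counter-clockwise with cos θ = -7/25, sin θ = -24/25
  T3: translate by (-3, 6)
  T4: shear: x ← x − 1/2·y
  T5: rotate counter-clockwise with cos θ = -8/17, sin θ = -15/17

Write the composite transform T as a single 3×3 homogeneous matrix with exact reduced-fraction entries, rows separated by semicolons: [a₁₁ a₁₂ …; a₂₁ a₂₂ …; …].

T1 = [1 -1 0; 0 1 0; 0 0 1]
T2·T1 = [-7/25 31/25 0; -24/25 17/25 0; 0 0 1]
T3·…·T1 = [-7/25 31/25 -3; -24/25 17/25 6; 0 0 1]
T4·…·T1 = [1/5 9/10 -6; -24/25 17/25 6; 0 0 1]
T5·…·T1 = [-16/17 3/17 138/17; 117/425 -947/850 42/17; 0 0 1]

T = [-16/17 3/17 138/17; 117/425 -947/850 42/17; 0 0 1]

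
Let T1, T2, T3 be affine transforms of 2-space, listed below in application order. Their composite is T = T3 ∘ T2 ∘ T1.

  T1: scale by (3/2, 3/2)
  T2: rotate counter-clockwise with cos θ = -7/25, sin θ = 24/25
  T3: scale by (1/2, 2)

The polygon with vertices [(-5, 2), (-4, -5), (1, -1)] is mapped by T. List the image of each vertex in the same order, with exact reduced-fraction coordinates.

T1 scale by (3/2, 3/2): (-5, 2) → (-15/2, 3); (-4, -5) → (-6, -15/2); (1, -1) → (3/2, -3/2)
T2 rotate counter-clockwise with cos θ = -7/25, sin θ = 24/25: (-15/2, 3) → (-39/50, -201/25); (-6, -15/2) → (222/25, -183/50); (3/2, -3/2) → (51/50, 93/50)
T3 scale by (1/2, 2): (-39/50, -201/25) → (-39/100, -402/25); (222/25, -183/50) → (111/25, -183/25); (51/50, 93/50) → (51/100, 93/25)

image vertices: (-39/100, -402/25), (111/25, -183/25), (51/100, 93/25)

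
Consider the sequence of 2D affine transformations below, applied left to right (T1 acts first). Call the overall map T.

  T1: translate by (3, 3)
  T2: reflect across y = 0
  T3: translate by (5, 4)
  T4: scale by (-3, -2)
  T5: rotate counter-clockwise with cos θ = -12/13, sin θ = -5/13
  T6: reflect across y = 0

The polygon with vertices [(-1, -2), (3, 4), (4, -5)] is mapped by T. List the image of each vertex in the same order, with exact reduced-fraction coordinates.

image vertices: (222/13, -177/13), (426/13, -93/13), (372/13, -324/13)

T1 translate by (3, 3): (-1, -2) → (2, 1); (3, 4) → (6, 7); (4, -5) → (7, -2)
T2 reflect across y = 0: (2, 1) → (2, -1); (6, 7) → (6, -7); (7, -2) → (7, 2)
T3 translate by (5, 4): (2, -1) → (7, 3); (6, -7) → (11, -3); (7, 2) → (12, 6)
T4 scale by (-3, -2): (7, 3) → (-21, -6); (11, -3) → (-33, 6); (12, 6) → (-36, -12)
T5 rotate counter-clockwise with cos θ = -12/13, sin θ = -5/13: (-21, -6) → (222/13, 177/13); (-33, 6) → (426/13, 93/13); (-36, -12) → (372/13, 324/13)
T6 reflect across y = 0: (222/13, 177/13) → (222/13, -177/13); (426/13, 93/13) → (426/13, -93/13); (372/13, 324/13) → (372/13, -324/13)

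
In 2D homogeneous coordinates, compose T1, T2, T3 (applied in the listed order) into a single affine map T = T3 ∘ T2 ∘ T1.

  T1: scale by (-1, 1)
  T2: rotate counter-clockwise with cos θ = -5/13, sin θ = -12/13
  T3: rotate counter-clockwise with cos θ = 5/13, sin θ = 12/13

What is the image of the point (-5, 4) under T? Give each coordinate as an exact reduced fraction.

T1 scale by (-1, 1): (-5, 4) → (5, 4)
T2 rotate counter-clockwise with cos θ = -5/13, sin θ = -12/13: (5, 4) → (23/13, -80/13)
T3 rotate counter-clockwise with cos θ = 5/13, sin θ = 12/13: (23/13, -80/13) → (1075/169, -124/169)

T(p) = (1075/169, -124/169)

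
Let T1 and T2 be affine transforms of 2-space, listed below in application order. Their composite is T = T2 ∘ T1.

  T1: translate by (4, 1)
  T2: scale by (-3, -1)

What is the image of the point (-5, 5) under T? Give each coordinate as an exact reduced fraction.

T(p) = (3, -6)

T1 translate by (4, 1): (-5, 5) → (-1, 6)
T2 scale by (-3, -1): (-1, 6) → (3, -6)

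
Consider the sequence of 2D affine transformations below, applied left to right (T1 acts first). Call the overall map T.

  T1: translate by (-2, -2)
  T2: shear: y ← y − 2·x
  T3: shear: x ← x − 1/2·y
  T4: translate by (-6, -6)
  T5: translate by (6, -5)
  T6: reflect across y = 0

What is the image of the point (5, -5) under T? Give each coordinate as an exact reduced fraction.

T1 translate by (-2, -2): (5, -5) → (3, -7)
T2 shear: y ← y − 2·x: (3, -7) → (3, -13)
T3 shear: x ← x − 1/2·y: (3, -13) → (19/2, -13)
T4 translate by (-6, -6): (19/2, -13) → (7/2, -19)
T5 translate by (6, -5): (7/2, -19) → (19/2, -24)
T6 reflect across y = 0: (19/2, -24) → (19/2, 24)

T(p) = (19/2, 24)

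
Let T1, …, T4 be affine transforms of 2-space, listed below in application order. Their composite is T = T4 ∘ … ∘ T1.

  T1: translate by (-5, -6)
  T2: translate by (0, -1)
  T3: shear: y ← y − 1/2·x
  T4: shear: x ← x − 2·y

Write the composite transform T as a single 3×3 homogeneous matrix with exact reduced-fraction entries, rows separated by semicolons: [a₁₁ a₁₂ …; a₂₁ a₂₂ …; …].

T = [2 -2 4; -1/2 1 -9/2; 0 0 1]

T1 = [1 0 -5; 0 1 -6; 0 0 1]
T2·T1 = [1 0 -5; 0 1 -7; 0 0 1]
T3·…·T1 = [1 0 -5; -1/2 1 -9/2; 0 0 1]
T4·…·T1 = [2 -2 4; -1/2 1 -9/2; 0 0 1]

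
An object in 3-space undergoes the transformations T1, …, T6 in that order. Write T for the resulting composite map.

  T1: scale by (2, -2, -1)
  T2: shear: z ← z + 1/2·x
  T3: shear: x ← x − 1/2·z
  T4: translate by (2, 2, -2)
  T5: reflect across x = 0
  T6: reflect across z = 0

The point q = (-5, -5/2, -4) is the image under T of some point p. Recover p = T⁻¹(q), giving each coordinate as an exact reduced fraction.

T1 = [2 0 0 0; 0 -2 0 0; 0 0 -1 0; 0 0 0 1]
T2·T1 = [2 0 0 0; 0 -2 0 0; 1 0 -1 0; 0 0 0 1]
T3·…·T1 = [3/2 0 1/2 0; 0 -2 0 0; 1 0 -1 0; 0 0 0 1]
T4·…·T1 = [3/2 0 1/2 2; 0 -2 0 2; 1 0 -1 -2; 0 0 0 1]
T5·…·T1 = [-3/2 0 -1/2 -2; 0 -2 0 2; 1 0 -1 -2; 0 0 0 1]
T6·…·T1 = [-3/2 0 -1/2 -2; 0 -2 0 2; -1 0 1 2; 0 0 0 1]
det M = 4; M⁻¹ = [-1/2 0 -1/4 -1/2; 0 -1/2 0 1; -1/2 0 3/4 -5/2; 0 0 0 1]
M⁻¹ · (-5, -5/2, -4)ᵀ = (3, 9/4, -3)ᵀ

p = (3, 9/4, -3)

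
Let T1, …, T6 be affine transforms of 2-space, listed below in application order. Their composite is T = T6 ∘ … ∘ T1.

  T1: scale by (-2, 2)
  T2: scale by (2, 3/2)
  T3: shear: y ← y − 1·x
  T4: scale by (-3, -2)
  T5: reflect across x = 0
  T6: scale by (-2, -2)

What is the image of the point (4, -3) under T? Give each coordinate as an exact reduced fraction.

T(p) = (96, 28)

T1 scale by (-2, 2): (4, -3) → (-8, -6)
T2 scale by (2, 3/2): (-8, -6) → (-16, -9)
T3 shear: y ← y − 1·x: (-16, -9) → (-16, 7)
T4 scale by (-3, -2): (-16, 7) → (48, -14)
T5 reflect across x = 0: (48, -14) → (-48, -14)
T6 scale by (-2, -2): (-48, -14) → (96, 28)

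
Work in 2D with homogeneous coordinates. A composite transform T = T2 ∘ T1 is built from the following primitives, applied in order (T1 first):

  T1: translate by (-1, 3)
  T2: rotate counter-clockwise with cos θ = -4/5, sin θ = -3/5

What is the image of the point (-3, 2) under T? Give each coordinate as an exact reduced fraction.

T1 translate by (-1, 3): (-3, 2) → (-4, 5)
T2 rotate counter-clockwise with cos θ = -4/5, sin θ = -3/5: (-4, 5) → (31/5, -8/5)

T(p) = (31/5, -8/5)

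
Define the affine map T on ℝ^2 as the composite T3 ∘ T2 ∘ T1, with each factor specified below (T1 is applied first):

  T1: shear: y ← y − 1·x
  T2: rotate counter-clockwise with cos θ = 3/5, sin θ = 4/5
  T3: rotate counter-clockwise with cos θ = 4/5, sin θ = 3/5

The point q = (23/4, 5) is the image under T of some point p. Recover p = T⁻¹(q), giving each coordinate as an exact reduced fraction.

p = (5, -3/4)

T1 = [1 0 0; -1 1 0; 0 0 1]
T2·T1 = [7/5 -4/5 0; 1/5 3/5 0; 0 0 1]
T3·…·T1 = [1 -1 0; 1 0 0; 0 0 1]
det M = 1; M⁻¹ = [0 1 0; -1 1 0; 0 0 1]
M⁻¹ · (23/4, 5)ᵀ = (5, -3/4)ᵀ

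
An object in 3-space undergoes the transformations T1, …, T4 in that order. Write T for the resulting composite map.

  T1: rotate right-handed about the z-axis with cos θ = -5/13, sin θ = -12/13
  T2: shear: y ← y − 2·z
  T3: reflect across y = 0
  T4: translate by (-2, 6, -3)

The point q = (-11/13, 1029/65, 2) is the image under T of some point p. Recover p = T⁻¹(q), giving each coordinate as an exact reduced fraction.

T1 = [-5/13 12/13 0 0; -12/13 -5/13 0 0; 0 0 1 0; 0 0 0 1]
T2·T1 = [-5/13 12/13 0 0; -12/13 -5/13 -2 0; 0 0 1 0; 0 0 0 1]
T3·…·T1 = [-5/13 12/13 0 0; 12/13 5/13 2 0; 0 0 1 0; 0 0 0 1]
T4·…·T1 = [-5/13 12/13 0 -2; 12/13 5/13 2 6; 0 0 1 -3; 0 0 0 1]
det M = -1; M⁻¹ = [-5/13 12/13 -24/13 -154/13; 12/13 5/13 -10/13 -36/13; 0 0 1 3; 0 0 0 1]
M⁻¹ · (-11/13, 1029/65, 2)ᵀ = (-3/5, 1, 5)ᵀ

p = (-3/5, 1, 5)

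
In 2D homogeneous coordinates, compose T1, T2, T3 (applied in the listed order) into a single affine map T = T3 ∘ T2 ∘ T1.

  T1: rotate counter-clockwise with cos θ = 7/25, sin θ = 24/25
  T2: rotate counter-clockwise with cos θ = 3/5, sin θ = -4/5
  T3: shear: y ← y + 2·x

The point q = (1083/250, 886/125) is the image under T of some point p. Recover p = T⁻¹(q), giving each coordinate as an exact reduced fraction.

T1 = [7/25 -24/25 0; 24/25 7/25 0; 0 0 1]
T2·T1 = [117/125 -44/125 0; 44/125 117/125 0; 0 0 1]
T3·…·T1 = [117/125 -44/125 0; 278/125 29/125 0; 0 0 1]
det M = 1; M⁻¹ = [29/125 44/125 0; -278/125 117/125 0; 0 0 1]
M⁻¹ · (1083/250, 886/125)ᵀ = (7/2, -3)ᵀ

p = (7/2, -3)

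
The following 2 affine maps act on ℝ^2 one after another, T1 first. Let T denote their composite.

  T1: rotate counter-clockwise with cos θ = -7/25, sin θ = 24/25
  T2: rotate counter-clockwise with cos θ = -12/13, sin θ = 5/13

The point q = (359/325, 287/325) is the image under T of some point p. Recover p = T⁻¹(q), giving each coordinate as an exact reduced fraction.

T1 = [-7/25 -24/25 0; 24/25 -7/25 0; 0 0 1]
T2·T1 = [-36/325 323/325 0; -323/325 -36/325 0; 0 0 1]
det M = 1; M⁻¹ = [-36/325 -323/325 0; 323/325 -36/325 0; 0 0 1]
M⁻¹ · (359/325, 287/325)ᵀ = (-1, 1)ᵀ

p = (-1, 1)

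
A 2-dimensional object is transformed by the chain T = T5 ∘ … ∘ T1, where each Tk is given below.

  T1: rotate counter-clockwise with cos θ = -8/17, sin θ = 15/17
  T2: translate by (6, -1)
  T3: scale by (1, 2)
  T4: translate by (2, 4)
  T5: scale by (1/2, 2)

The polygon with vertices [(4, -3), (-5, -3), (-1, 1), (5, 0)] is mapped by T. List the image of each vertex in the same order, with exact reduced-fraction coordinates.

T1 rotate counter-clockwise with cos θ = -8/17, sin θ = 15/17: (4, -3) → (13/17, 84/17); (-5, -3) → (5, -3); (-1, 1) → (-7/17, -23/17); (5, 0) → (-40/17, 75/17)
T2 translate by (6, -1): (13/17, 84/17) → (115/17, 67/17); (5, -3) → (11, -4); (-7/17, -23/17) → (95/17, -40/17); (-40/17, 75/17) → (62/17, 58/17)
T3 scale by (1, 2): (115/17, 67/17) → (115/17, 134/17); (11, -4) → (11, -8); (95/17, -40/17) → (95/17, -80/17); (62/17, 58/17) → (62/17, 116/17)
T4 translate by (2, 4): (115/17, 134/17) → (149/17, 202/17); (11, -8) → (13, -4); (95/17, -80/17) → (129/17, -12/17); (62/17, 116/17) → (96/17, 184/17)
T5 scale by (1/2, 2): (149/17, 202/17) → (149/34, 404/17); (13, -4) → (13/2, -8); (129/17, -12/17) → (129/34, -24/17); (96/17, 184/17) → (48/17, 368/17)

image vertices: (149/34, 404/17), (13/2, -8), (129/34, -24/17), (48/17, 368/17)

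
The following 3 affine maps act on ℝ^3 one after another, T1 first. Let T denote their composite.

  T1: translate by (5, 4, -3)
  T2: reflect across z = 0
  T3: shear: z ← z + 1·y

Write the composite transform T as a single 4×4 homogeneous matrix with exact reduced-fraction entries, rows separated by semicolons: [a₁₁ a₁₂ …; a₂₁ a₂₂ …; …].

T = [1 0 0 5; 0 1 0 4; 0 1 -1 7; 0 0 0 1]

T1 = [1 0 0 5; 0 1 0 4; 0 0 1 -3; 0 0 0 1]
T2·T1 = [1 0 0 5; 0 1 0 4; 0 0 -1 3; 0 0 0 1]
T3·…·T1 = [1 0 0 5; 0 1 0 4; 0 1 -1 7; 0 0 0 1]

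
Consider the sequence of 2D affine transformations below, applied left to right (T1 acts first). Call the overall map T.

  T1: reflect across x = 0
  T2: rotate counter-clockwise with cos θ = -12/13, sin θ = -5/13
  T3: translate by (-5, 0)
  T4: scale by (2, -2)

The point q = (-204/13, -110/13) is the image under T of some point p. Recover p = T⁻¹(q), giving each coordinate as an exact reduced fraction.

p = (-1, -5)

T1 = [-1 0 0; 0 1 0; 0 0 1]
T2·T1 = [12/13 5/13 0; 5/13 -12/13 0; 0 0 1]
T3·…·T1 = [12/13 5/13 -5; 5/13 -12/13 0; 0 0 1]
T4·…·T1 = [24/13 10/13 -10; -10/13 24/13 0; 0 0 1]
det M = 4; M⁻¹ = [6/13 -5/26 60/13; 5/26 6/13 25/13; 0 0 1]
M⁻¹ · (-204/13, -110/13)ᵀ = (-1, -5)ᵀ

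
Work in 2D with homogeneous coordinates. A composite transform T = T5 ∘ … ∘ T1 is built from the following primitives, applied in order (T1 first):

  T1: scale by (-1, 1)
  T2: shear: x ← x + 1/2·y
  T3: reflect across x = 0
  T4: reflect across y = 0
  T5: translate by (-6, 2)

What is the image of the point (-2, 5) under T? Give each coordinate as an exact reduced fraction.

T1 scale by (-1, 1): (-2, 5) → (2, 5)
T2 shear: x ← x + 1/2·y: (2, 5) → (9/2, 5)
T3 reflect across x = 0: (9/2, 5) → (-9/2, 5)
T4 reflect across y = 0: (-9/2, 5) → (-9/2, -5)
T5 translate by (-6, 2): (-9/2, -5) → (-21/2, -3)

T(p) = (-21/2, -3)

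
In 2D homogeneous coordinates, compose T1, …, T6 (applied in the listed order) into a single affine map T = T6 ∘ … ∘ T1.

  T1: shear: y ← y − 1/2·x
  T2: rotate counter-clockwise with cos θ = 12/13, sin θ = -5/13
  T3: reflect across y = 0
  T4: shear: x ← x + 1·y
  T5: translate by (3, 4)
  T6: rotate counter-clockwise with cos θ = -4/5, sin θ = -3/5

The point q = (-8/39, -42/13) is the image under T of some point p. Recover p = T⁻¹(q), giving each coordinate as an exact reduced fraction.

p = (0, 5/3)

T1 = [1 0 0; -1/2 1 0; 0 0 1]
T2·T1 = [19/26 5/13 0; -11/13 12/13 0; 0 0 1]
T3·…·T1 = [19/26 5/13 0; 11/13 -12/13 0; 0 0 1]
T4·…·T1 = [41/26 -7/13 0; 11/13 -12/13 0; 0 0 1]
T5·…·T1 = [41/26 -7/13 3; 11/13 -12/13 4; 0 0 1]
T6·…·T1 = [-49/65 -8/65 0; -211/130 69/65 -5; 0 0 1]
det M = -1; M⁻¹ = [-69/65 -8/65 -8/13; -211/130 49/65 49/13; 0 0 1]
M⁻¹ · (-8/39, -42/13)ᵀ = (0, 5/3)ᵀ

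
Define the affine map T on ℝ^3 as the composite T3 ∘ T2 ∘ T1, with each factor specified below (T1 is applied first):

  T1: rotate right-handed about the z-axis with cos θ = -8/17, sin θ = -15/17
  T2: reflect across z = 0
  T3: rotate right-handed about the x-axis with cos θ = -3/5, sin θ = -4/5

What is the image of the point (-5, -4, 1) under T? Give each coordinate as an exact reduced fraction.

T1 rotate right-handed about the z-axis with cos θ = -8/17, sin θ = -15/17: (-5, -4, 1) → (-20/17, 107/17, 1)
T2 reflect across z = 0: (-20/17, 107/17, 1) → (-20/17, 107/17, -1)
T3 rotate right-handed about the x-axis with cos θ = -3/5, sin θ = -4/5: (-20/17, 107/17, -1) → (-20/17, -389/85, -377/85)

T(p) = (-20/17, -389/85, -377/85)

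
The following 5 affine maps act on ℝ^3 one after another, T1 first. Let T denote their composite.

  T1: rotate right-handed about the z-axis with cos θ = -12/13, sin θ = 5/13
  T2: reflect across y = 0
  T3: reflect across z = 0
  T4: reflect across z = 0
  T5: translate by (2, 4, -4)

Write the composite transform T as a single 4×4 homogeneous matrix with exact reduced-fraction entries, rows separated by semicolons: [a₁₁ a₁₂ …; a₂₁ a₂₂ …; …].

T1 = [-12/13 -5/13 0 0; 5/13 -12/13 0 0; 0 0 1 0; 0 0 0 1]
T2·T1 = [-12/13 -5/13 0 0; -5/13 12/13 0 0; 0 0 1 0; 0 0 0 1]
T3·…·T1 = [-12/13 -5/13 0 0; -5/13 12/13 0 0; 0 0 -1 0; 0 0 0 1]
T4·…·T1 = [-12/13 -5/13 0 0; -5/13 12/13 0 0; 0 0 1 0; 0 0 0 1]
T5·…·T1 = [-12/13 -5/13 0 2; -5/13 12/13 0 4; 0 0 1 -4; 0 0 0 1]

T = [-12/13 -5/13 0 2; -5/13 12/13 0 4; 0 0 1 -4; 0 0 0 1]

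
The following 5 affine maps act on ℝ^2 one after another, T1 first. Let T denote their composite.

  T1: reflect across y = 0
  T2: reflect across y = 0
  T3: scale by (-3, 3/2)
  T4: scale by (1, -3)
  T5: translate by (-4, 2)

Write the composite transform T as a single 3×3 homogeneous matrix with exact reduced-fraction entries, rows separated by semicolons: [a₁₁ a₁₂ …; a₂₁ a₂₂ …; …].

T1 = [1 0 0; 0 -1 0; 0 0 1]
T2·T1 = [1 0 0; 0 1 0; 0 0 1]
T3·…·T1 = [-3 0 0; 0 3/2 0; 0 0 1]
T4·…·T1 = [-3 0 0; 0 -9/2 0; 0 0 1]
T5·…·T1 = [-3 0 -4; 0 -9/2 2; 0 0 1]

T = [-3 0 -4; 0 -9/2 2; 0 0 1]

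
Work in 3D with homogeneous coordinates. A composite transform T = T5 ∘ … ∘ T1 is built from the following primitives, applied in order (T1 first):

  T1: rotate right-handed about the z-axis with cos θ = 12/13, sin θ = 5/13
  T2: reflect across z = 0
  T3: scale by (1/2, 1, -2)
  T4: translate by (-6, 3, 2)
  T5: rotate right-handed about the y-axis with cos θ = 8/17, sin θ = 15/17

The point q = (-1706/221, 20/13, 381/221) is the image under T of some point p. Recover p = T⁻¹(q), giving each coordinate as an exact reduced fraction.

p = (1, -2, -4)

T1 = [12/13 -5/13 0 0; 5/13 12/13 0 0; 0 0 1 0; 0 0 0 1]
T2·T1 = [12/13 -5/13 0 0; 5/13 12/13 0 0; 0 0 -1 0; 0 0 0 1]
T3·…·T1 = [6/13 -5/26 0 0; 5/13 12/13 0 0; 0 0 2 0; 0 0 0 1]
T4·…·T1 = [6/13 -5/26 0 -6; 5/13 12/13 0 3; 0 0 2 2; 0 0 0 1]
T5·…·T1 = [48/221 -20/221 30/17 -18/17; 5/13 12/13 0 3; -90/221 75/442 16/17 106/17; 0 0 0 1]
det M = 1; M⁻¹ = [192/221 5/13 -360/221 129/13; -80/221 12/13 150/221 -96/13; 15/34 0 4/17 -1; 0 0 0 1]
M⁻¹ · (-1706/221, 20/13, 381/221)ᵀ = (1, -2, -4)ᵀ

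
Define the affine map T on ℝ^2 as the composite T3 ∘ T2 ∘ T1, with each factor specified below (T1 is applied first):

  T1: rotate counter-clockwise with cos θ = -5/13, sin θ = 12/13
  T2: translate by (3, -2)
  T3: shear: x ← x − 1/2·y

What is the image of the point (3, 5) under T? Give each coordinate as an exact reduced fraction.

T(p) = (-57/26, -15/13)

T1 rotate counter-clockwise with cos θ = -5/13, sin θ = 12/13: (3, 5) → (-75/13, 11/13)
T2 translate by (3, -2): (-75/13, 11/13) → (-36/13, -15/13)
T3 shear: x ← x − 1/2·y: (-36/13, -15/13) → (-57/26, -15/13)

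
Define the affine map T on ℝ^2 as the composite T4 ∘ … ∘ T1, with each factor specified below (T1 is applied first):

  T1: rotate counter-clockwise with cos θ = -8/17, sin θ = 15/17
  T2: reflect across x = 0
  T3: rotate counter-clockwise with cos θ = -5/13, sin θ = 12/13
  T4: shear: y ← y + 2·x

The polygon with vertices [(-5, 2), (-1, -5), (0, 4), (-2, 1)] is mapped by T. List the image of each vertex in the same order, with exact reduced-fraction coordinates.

image vertices: (1142/221, 2619/221), (115/221, -891/221), (84/221, 1048/221), (461/221, 1100/221)

T1 rotate counter-clockwise with cos θ = -8/17, sin θ = 15/17: (-5, 2) → (10/17, -91/17); (-1, -5) → (83/17, 25/17); (0, 4) → (-60/17, -32/17); (-2, 1) → (1/17, -38/17)
T2 reflect across x = 0: (10/17, -91/17) → (-10/17, -91/17); (83/17, 25/17) → (-83/17, 25/17); (-60/17, -32/17) → (60/17, -32/17); (1/17, -38/17) → (-1/17, -38/17)
T3 rotate counter-clockwise with cos θ = -5/13, sin θ = 12/13: (-10/17, -91/17) → (1142/221, 335/221); (-83/17, 25/17) → (115/221, -1121/221); (60/17, -32/17) → (84/221, 880/221); (-1/17, -38/17) → (461/221, 178/221)
T4 shear: y ← y + 2·x: (1142/221, 335/221) → (1142/221, 2619/221); (115/221, -1121/221) → (115/221, -891/221); (84/221, 880/221) → (84/221, 1048/221); (461/221, 178/221) → (461/221, 1100/221)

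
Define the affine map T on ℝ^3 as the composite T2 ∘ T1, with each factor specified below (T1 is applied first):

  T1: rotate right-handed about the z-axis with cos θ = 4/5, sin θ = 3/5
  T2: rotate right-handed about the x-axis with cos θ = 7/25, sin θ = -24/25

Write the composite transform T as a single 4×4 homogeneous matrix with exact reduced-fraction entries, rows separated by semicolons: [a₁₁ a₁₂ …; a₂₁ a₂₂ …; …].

T1 = [4/5 -3/5 0 0; 3/5 4/5 0 0; 0 0 1 0; 0 0 0 1]
T2·T1 = [4/5 -3/5 0 0; 21/125 28/125 24/25 0; -72/125 -96/125 7/25 0; 0 0 0 1]

T = [4/5 -3/5 0 0; 21/125 28/125 24/25 0; -72/125 -96/125 7/25 0; 0 0 0 1]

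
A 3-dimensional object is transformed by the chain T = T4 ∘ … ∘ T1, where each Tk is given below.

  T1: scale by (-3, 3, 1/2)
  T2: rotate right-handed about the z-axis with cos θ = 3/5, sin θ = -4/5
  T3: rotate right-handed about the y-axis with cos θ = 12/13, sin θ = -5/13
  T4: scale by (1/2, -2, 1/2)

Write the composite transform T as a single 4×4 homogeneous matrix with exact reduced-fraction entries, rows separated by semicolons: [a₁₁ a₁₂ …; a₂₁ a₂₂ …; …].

T = [-54/65 72/65 -5/52 0; -24/5 -18/5 0 0; -9/26 6/13 3/13 0; 0 0 0 1]

T1 = [-3 0 0 0; 0 3 0 0; 0 0 1/2 0; 0 0 0 1]
T2·T1 = [-9/5 12/5 0 0; 12/5 9/5 0 0; 0 0 1/2 0; 0 0 0 1]
T3·…·T1 = [-108/65 144/65 -5/26 0; 12/5 9/5 0 0; -9/13 12/13 6/13 0; 0 0 0 1]
T4·…·T1 = [-54/65 72/65 -5/52 0; -24/5 -18/5 0 0; -9/26 6/13 3/13 0; 0 0 0 1]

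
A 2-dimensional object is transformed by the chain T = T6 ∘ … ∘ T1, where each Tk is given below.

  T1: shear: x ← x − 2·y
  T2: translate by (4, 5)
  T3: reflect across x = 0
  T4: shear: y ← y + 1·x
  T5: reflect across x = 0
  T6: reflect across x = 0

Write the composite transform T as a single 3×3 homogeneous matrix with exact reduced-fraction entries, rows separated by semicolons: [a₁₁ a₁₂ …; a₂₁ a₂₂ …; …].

T = [-1 2 -4; -1 3 1; 0 0 1]

T1 = [1 -2 0; 0 1 0; 0 0 1]
T2·T1 = [1 -2 4; 0 1 5; 0 0 1]
T3·…·T1 = [-1 2 -4; 0 1 5; 0 0 1]
T4·…·T1 = [-1 2 -4; -1 3 1; 0 0 1]
T5·…·T1 = [1 -2 4; -1 3 1; 0 0 1]
T6·…·T1 = [-1 2 -4; -1 3 1; 0 0 1]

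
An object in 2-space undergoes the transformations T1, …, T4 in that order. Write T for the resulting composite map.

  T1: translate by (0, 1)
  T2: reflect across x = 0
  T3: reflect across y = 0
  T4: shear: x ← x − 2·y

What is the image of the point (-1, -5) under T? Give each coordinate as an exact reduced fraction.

T(p) = (-7, 4)

T1 translate by (0, 1): (-1, -5) → (-1, -4)
T2 reflect across x = 0: (-1, -4) → (1, -4)
T3 reflect across y = 0: (1, -4) → (1, 4)
T4 shear: x ← x − 2·y: (1, 4) → (-7, 4)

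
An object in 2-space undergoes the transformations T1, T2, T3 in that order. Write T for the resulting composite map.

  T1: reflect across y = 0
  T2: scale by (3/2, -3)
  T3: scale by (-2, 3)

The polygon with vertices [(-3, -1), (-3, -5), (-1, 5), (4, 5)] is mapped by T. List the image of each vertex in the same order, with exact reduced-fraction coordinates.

image vertices: (9, -9), (9, -45), (3, 45), (-12, 45)

T1 reflect across y = 0: (-3, -1) → (-3, 1); (-3, -5) → (-3, 5); (-1, 5) → (-1, -5); (4, 5) → (4, -5)
T2 scale by (3/2, -3): (-3, 1) → (-9/2, -3); (-3, 5) → (-9/2, -15); (-1, -5) → (-3/2, 15); (4, -5) → (6, 15)
T3 scale by (-2, 3): (-9/2, -3) → (9, -9); (-9/2, -15) → (9, -45); (-3/2, 15) → (3, 45); (6, 15) → (-12, 45)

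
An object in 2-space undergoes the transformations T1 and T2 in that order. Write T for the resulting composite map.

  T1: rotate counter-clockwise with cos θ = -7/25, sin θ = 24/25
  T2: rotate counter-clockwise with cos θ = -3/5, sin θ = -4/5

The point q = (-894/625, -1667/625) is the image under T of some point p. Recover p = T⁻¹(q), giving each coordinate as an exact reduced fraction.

T1 = [-7/25 -24/25 0; 24/25 -7/25 0; 0 0 1]
T2·T1 = [117/125 44/125 0; -44/125 117/125 0; 0 0 1]
det M = 1; M⁻¹ = [117/125 -44/125 0; 44/125 117/125 0; 0 0 1]
M⁻¹ · (-894/625, -1667/625)ᵀ = (-2/5, -3)ᵀ

p = (-2/5, -3)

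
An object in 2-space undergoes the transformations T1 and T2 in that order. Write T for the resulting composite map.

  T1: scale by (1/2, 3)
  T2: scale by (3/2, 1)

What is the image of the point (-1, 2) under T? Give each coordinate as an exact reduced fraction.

T(p) = (-3/4, 6)

T1 scale by (1/2, 3): (-1, 2) → (-1/2, 6)
T2 scale by (3/2, 1): (-1/2, 6) → (-3/4, 6)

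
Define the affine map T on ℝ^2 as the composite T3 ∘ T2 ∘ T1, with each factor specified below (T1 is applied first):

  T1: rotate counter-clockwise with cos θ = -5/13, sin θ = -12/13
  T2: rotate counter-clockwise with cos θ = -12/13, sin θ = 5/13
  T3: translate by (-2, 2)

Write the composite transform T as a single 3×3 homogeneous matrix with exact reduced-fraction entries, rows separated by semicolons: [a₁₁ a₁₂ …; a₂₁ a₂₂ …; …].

T = [120/169 -119/169 -2; 119/169 120/169 2; 0 0 1]

T1 = [-5/13 12/13 0; -12/13 -5/13 0; 0 0 1]
T2·T1 = [120/169 -119/169 0; 119/169 120/169 0; 0 0 1]
T3·…·T1 = [120/169 -119/169 -2; 119/169 120/169 2; 0 0 1]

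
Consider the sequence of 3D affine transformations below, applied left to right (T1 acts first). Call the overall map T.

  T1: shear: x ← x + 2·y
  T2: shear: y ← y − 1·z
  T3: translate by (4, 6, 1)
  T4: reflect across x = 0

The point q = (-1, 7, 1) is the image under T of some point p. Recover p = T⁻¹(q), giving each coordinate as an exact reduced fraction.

T1 = [1 2 0 0; 0 1 0 0; 0 0 1 0; 0 0 0 1]
T2·T1 = [1 2 0 0; 0 1 -1 0; 0 0 1 0; 0 0 0 1]
T3·…·T1 = [1 2 0 4; 0 1 -1 6; 0 0 1 1; 0 0 0 1]
T4·…·T1 = [-1 -2 0 -4; 0 1 -1 6; 0 0 1 1; 0 0 0 1]
det M = -1; M⁻¹ = [-1 -2 -2 10; 0 1 1 -7; 0 0 1 -1; 0 0 0 1]
M⁻¹ · (-1, 7, 1)ᵀ = (-5, 1, 0)ᵀ

p = (-5, 1, 0)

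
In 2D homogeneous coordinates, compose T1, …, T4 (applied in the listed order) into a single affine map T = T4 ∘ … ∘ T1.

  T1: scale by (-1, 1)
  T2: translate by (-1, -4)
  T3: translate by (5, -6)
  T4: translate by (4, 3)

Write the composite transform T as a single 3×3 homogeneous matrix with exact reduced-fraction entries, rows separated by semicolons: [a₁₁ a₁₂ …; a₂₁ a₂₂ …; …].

T = [-1 0 8; 0 1 -7; 0 0 1]

T1 = [-1 0 0; 0 1 0; 0 0 1]
T2·T1 = [-1 0 -1; 0 1 -4; 0 0 1]
T3·…·T1 = [-1 0 4; 0 1 -10; 0 0 1]
T4·…·T1 = [-1 0 8; 0 1 -7; 0 0 1]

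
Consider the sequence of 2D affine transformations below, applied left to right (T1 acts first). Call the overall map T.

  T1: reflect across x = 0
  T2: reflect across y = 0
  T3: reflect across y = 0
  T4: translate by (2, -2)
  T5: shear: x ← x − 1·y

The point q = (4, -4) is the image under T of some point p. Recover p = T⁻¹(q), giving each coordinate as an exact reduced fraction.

p = (2, -2)

T1 = [-1 0 0; 0 1 0; 0 0 1]
T2·T1 = [-1 0 0; 0 -1 0; 0 0 1]
T3·…·T1 = [-1 0 0; 0 1 0; 0 0 1]
T4·…·T1 = [-1 0 2; 0 1 -2; 0 0 1]
T5·…·T1 = [-1 -1 4; 0 1 -2; 0 0 1]
det M = -1; M⁻¹ = [-1 -1 2; 0 1 2; 0 0 1]
M⁻¹ · (4, -4)ᵀ = (2, -2)ᵀ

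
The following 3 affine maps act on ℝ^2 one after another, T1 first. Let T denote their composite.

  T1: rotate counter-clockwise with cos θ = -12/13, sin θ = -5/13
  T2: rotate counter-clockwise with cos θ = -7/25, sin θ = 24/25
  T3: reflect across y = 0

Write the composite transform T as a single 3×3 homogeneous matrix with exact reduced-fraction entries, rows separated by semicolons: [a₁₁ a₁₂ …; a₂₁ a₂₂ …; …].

T = [204/325 253/325 0; 253/325 -204/325 0; 0 0 1]

T1 = [-12/13 5/13 0; -5/13 -12/13 0; 0 0 1]
T2·T1 = [204/325 253/325 0; -253/325 204/325 0; 0 0 1]
T3·…·T1 = [204/325 253/325 0; 253/325 -204/325 0; 0 0 1]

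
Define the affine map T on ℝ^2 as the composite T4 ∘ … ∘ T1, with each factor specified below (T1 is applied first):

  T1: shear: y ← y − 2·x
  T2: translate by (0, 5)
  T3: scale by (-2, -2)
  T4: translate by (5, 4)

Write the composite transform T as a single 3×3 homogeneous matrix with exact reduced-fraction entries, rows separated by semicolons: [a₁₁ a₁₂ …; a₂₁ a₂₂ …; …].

T1 = [1 0 0; -2 1 0; 0 0 1]
T2·T1 = [1 0 0; -2 1 5; 0 0 1]
T3·…·T1 = [-2 0 0; 4 -2 -10; 0 0 1]
T4·…·T1 = [-2 0 5; 4 -2 -6; 0 0 1]

T = [-2 0 5; 4 -2 -6; 0 0 1]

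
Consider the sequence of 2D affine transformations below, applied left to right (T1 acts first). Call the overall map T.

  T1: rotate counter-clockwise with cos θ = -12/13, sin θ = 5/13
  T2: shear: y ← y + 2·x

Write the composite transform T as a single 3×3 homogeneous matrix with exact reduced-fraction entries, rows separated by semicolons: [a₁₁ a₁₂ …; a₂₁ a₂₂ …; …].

T1 = [-12/13 -5/13 0; 5/13 -12/13 0; 0 0 1]
T2·T1 = [-12/13 -5/13 0; -19/13 -22/13 0; 0 0 1]

T = [-12/13 -5/13 0; -19/13 -22/13 0; 0 0 1]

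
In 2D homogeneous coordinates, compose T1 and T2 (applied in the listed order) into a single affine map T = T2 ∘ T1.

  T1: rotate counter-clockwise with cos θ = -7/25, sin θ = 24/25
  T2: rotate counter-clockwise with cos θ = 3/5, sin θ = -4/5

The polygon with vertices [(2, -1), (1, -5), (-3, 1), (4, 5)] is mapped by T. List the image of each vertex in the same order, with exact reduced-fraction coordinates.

image vertices: (2, 1), (23/5, -11/5), (-13/5, -9/5), (-8/5, 31/5)

T1 rotate counter-clockwise with cos θ = -7/25, sin θ = 24/25: (2, -1) → (2/5, 11/5); (1, -5) → (113/25, 59/25); (-3, 1) → (-3/25, -79/25); (4, 5) → (-148/25, 61/25)
T2 rotate counter-clockwise with cos θ = 3/5, sin θ = -4/5: (2/5, 11/5) → (2, 1); (113/25, 59/25) → (23/5, -11/5); (-3/25, -79/25) → (-13/5, -9/5); (-148/25, 61/25) → (-8/5, 31/5)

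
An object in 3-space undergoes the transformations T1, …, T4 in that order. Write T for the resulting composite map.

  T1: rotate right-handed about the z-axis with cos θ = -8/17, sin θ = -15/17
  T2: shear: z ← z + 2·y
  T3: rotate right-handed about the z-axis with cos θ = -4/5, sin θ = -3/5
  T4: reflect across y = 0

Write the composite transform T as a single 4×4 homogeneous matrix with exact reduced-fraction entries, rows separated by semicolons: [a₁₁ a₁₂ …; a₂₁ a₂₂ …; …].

T = [-13/85 -84/85 0 0; -84/85 13/85 0 0; -30/17 -16/17 1 0; 0 0 0 1]

T1 = [-8/17 15/17 0 0; -15/17 -8/17 0 0; 0 0 1 0; 0 0 0 1]
T2·T1 = [-8/17 15/17 0 0; -15/17 -8/17 0 0; -30/17 -16/17 1 0; 0 0 0 1]
T3·…·T1 = [-13/85 -84/85 0 0; 84/85 -13/85 0 0; -30/17 -16/17 1 0; 0 0 0 1]
T4·…·T1 = [-13/85 -84/85 0 0; -84/85 13/85 0 0; -30/17 -16/17 1 0; 0 0 0 1]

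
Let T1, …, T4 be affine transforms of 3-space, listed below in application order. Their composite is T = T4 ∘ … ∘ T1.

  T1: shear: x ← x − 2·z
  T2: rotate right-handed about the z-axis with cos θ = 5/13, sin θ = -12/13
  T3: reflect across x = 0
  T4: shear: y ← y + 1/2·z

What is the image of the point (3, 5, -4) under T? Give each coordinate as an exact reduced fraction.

T1 shear: x ← x − 2·z: (3, 5, -4) → (11, 5, -4)
T2 rotate right-handed about the z-axis with cos θ = 5/13, sin θ = -12/13: (11, 5, -4) → (115/13, -107/13, -4)
T3 reflect across x = 0: (115/13, -107/13, -4) → (-115/13, -107/13, -4)
T4 shear: y ← y + 1/2·z: (-115/13, -107/13, -4) → (-115/13, -133/13, -4)

T(p) = (-115/13, -133/13, -4)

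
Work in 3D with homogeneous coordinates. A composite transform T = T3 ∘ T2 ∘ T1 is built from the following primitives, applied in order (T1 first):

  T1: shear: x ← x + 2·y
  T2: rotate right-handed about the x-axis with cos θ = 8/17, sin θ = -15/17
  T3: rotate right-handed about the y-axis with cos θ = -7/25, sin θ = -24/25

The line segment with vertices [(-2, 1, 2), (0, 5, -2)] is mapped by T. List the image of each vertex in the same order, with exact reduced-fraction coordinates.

T1 shear: x ← x + 2·y: (-2, 1, 2) → (0, 1, 2); (0, 5, -2) → (10, 5, -2)
T2 rotate right-handed about the x-axis with cos θ = 8/17, sin θ = -15/17: (0, 1, 2) → (0, 38/17, 1/17); (10, 5, -2) → (10, 10/17, -91/17)
T3 rotate right-handed about the y-axis with cos θ = -7/25, sin θ = -24/25: (0, 38/17, 1/17) → (-24/425, 38/17, -7/425); (10, 10/17, -91/17) → (994/425, 10/17, 4717/425)

image vertices: (-24/425, 38/17, -7/425), (994/425, 10/17, 4717/425)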